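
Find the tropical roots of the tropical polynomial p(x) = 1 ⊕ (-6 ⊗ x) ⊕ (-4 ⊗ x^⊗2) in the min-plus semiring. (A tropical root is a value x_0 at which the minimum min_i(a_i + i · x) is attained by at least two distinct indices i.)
Roots: {-2, 7}

Each tropical root is a break point of the lower envelope of the lines y = a_i + i · x (there are 3 lines, with slopes 0, 1, ..., 2). Only the lines that attain the minimum somewhere contribute to roots; other lines are dominated. Here the surviving (envelope) indices are i = 2, i = 1, i = 0.
Intersections between consecutive envelope lines give the roots: for adjacent envelope indices i < j the intersection is x = (a_i − a_j) / (j − i). Reading off the sorted break points: {-2, 7}.
Verification: at each break x_0, at least two indices attain the minimum of min_i(a_i + i · x_0).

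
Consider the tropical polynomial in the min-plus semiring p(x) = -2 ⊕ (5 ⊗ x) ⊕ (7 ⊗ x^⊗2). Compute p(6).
p(6) = -2

A tropical monomial a ⊗ x^⊗i evaluates to a + i · x. Evaluating each term at x = 6:
  Term 0 contributes -2 + 0 · 6 = -2
  Term 1 contributes 5 + 1 · 6 = 11
  Term 2 contributes 7 + 2 · 6 = 19
p(6) = ⊕ of these = min[-2, 11, 19] = -2.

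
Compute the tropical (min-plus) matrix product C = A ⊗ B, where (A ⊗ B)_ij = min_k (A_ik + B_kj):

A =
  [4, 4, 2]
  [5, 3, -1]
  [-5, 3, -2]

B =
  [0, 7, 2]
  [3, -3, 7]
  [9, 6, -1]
A ⊗ B =
  [4, 1, 1]
  [5, 0, -2]
  [-5, 0, -3]

Apply the min-plus product entry-by-entry:
  C[0][0] = min over k of (A[0][0] + B[0][0] = 4 + 0 = 4, A[0][1] + B[1][0] = 4 + 3 = 7, A[0][2] + B[2][0] = 2 + 9 = 11) = 4 (attained at k = 0)
  C[0][1] = min over k of (A[0][0] + B[0][1] = 4 + 7 = 11, A[0][1] + B[1][1] = 4 + -3 = 1, A[0][2] + B[2][1] = 2 + 6 = 8) = 1 (attained at k = 1)
  C[0][2] = min over k of (A[0][0] + B[0][2] = 4 + 2 = 6, A[0][1] + B[1][2] = 4 + 7 = 11, A[0][2] + B[2][2] = 2 + -1 = 1) = 1 (attained at k = 2)
  C[1][0] = min over k of (A[1][0] + B[0][0] = 5 + 0 = 5, A[1][1] + B[1][0] = 3 + 3 = 6, A[1][2] + B[2][0] = -1 + 9 = 8) = 5 (attained at k = 0)
  C[1][1] = min over k of (A[1][0] + B[0][1] = 5 + 7 = 12, A[1][1] + B[1][1] = 3 + -3 = 0, A[1][2] + B[2][1] = -1 + 6 = 5) = 0 (attained at k = 1)
  C[1][2] = min over k of (A[1][0] + B[0][2] = 5 + 2 = 7, A[1][1] + B[1][2] = 3 + 7 = 10, A[1][2] + B[2][2] = -1 + -1 = -2) = -2 (attained at k = 2)
  C[2][0] = min over k of (A[2][0] + B[0][0] = -5 + 0 = -5, A[2][1] + B[1][0] = 3 + 3 = 6, A[2][2] + B[2][0] = -2 + 9 = 7) = -5 (attained at k = 0)
  C[2][1] = min over k of (A[2][0] + B[0][1] = -5 + 7 = 2, A[2][1] + B[1][1] = 3 + -3 = 0, A[2][2] + B[2][1] = -2 + 6 = 4) = 0 (attained at k = 1)
  C[2][2] = min over k of (A[2][0] + B[0][2] = -5 + 2 = -3, A[2][1] + B[1][2] = 3 + 7 = 10, A[2][2] + B[2][2] = -2 + -1 = -3) = -3 (attained at k = 0)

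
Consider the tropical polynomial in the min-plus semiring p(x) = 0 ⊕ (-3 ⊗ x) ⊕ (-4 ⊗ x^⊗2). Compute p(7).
p(7) = 0

A tropical monomial a ⊗ x^⊗i evaluates to a + i · x. Evaluating each term at x = 7:
  Term 0 contributes 0 + 0 · 7 = 0
  Term 1 contributes -3 + 1 · 7 = 4
  Term 2 contributes -4 + 2 · 7 = 10
p(7) = ⊕ of these = min[0, 4, 10] = 0.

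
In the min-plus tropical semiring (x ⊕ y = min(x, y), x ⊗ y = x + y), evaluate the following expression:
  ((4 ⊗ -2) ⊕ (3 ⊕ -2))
((4 ⊗ -2) ⊕ (3 ⊕ -2)) = -2

Expand innermost to outermost. Recall ⊕ takes the minimum of its arguments and ⊗ takes their sum. Working out the expression ((4 ⊗ -2) ⊕ (3 ⊕ -2)) gives -2.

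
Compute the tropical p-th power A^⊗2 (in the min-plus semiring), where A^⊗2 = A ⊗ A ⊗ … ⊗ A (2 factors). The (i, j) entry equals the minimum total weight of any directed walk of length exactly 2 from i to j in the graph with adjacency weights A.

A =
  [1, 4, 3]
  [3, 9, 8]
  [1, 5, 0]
A^⊗2 =
  [2, 5, 3]
  [4, 7, 6]
  [1, 5, 0]

Each entry (A^⊗2)_ij equals the minimum over all length-2 walks i = v_0 → v_1 → … → v_2 = j of Σ_t A[v_t][v_{t+1}]. For example, for (i, j) = (0, 2) we minimise over 3 possible intermediate vertex sequences; the minimum is 3, attained along the walk 0 → 2 → 2.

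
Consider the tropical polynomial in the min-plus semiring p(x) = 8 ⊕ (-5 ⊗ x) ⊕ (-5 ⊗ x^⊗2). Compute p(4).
p(4) = -1

A tropical monomial a ⊗ x^⊗i evaluates to a + i · x. Evaluating each term at x = 4:
  Term 0 contributes 8 + 0 · 4 = 8
  Term 1 contributes -5 + 1 · 4 = -1
  Term 2 contributes -5 + 2 · 4 = 3
p(4) = ⊕ of these = min[8, -1, 3] = -1.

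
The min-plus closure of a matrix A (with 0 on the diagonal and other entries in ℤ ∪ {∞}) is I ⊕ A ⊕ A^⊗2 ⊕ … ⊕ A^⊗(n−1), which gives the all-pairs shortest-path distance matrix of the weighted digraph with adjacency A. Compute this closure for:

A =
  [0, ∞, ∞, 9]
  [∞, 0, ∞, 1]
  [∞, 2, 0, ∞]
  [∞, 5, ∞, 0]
Closure =
  [0, 14, ∞, 9]
  [∞, 0, ∞, 1]
  [∞, 2, 0, 3]
  [∞, 5, ∞, 0]

This is the Floyd-Warshall all-pairs shortest-path computation. For each intermediate vertex k = 0, 1, …, 3, update dist[i][j] ← min(dist[i][j], dist[i][k] + dist[k][j]). The final matrix gives, for each (i, j), the minimum total weight of any directed path from i to j (possibly empty when i = j).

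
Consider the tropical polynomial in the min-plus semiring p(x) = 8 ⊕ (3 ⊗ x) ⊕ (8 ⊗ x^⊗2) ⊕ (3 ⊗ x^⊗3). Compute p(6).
p(6) = 8

A tropical monomial a ⊗ x^⊗i evaluates to a + i · x. Evaluating each term at x = 6:
  Term 0 contributes 8 + 0 · 6 = 8
  Term 1 contributes 3 + 1 · 6 = 9
  Term 2 contributes 8 + 2 · 6 = 20
  Term 3 contributes 3 + 3 · 6 = 21
p(6) = ⊕ of these = min[8, 9, 20, 21] = 8.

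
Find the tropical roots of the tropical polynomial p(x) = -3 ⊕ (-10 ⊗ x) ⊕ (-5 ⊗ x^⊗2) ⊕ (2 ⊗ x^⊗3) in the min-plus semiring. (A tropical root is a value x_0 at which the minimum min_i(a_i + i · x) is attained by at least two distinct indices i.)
Roots: {-7, -5, 7}

Each tropical root is a break point of the lower envelope of the lines y = a_i + i · x (there are 4 lines, with slopes 0, 1, ..., 3). Only the lines that attain the minimum somewhere contribute to roots; other lines are dominated. Here the surviving (envelope) indices are i = 3, i = 2, i = 1, i = 0.
Intersections between consecutive envelope lines give the roots: for adjacent envelope indices i < j the intersection is x = (a_i − a_j) / (j − i). Reading off the sorted break points: {-7, -5, 7}.
Verification: at each break x_0, at least two indices attain the minimum of min_i(a_i + i · x_0).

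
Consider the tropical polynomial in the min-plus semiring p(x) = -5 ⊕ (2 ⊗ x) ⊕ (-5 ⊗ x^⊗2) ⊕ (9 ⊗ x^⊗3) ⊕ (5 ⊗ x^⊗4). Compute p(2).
p(2) = -5

A tropical monomial a ⊗ x^⊗i evaluates to a + i · x. Evaluating each term at x = 2:
  Term 0 contributes -5 + 0 · 2 = -5
  Term 1 contributes 2 + 1 · 2 = 4
  Term 2 contributes -5 + 2 · 2 = -1
  Term 3 contributes 9 + 3 · 2 = 15
  Term 4 contributes 5 + 4 · 2 = 13
p(2) = ⊕ of these = min[-5, 4, -1, 15, 13] = -5.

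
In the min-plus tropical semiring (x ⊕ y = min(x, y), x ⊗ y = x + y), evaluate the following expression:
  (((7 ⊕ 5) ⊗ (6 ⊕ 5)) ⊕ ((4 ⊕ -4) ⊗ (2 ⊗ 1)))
(((7 ⊕ 5) ⊗ (6 ⊕ 5)) ⊕ ((4 ⊕ -4) ⊗ (2 ⊗ 1))) = -1

Expand innermost to outermost. Recall ⊕ takes the minimum of its arguments and ⊗ takes their sum. Working out the expression (((7 ⊕ 5) ⊗ (6 ⊕ 5)) ⊕ ((4 ⊕ -4) ⊗ (2 ⊗ 1))) gives -1.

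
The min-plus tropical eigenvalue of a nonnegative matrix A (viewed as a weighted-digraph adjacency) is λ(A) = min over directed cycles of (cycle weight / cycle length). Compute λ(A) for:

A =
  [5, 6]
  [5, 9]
λ(A) = 5

Enumerate directed cycles and compute their means (weight / length). Sample:
  cycle 0 → 0: weight = 5, length = 1, mean = 5/1 ≈ 5.000
  cycle 1 → 1: weight = 9, length = 1, mean = 9/1 ≈ 9.000
  cycle 0 → 1 → 0: weight = 11, length = 2, mean = 11/2 ≈ 5.500
  cycle 1 → 0 → 1: weight = 11, length = 2, mean = 11/2 ≈ 5.500
Minimum mean = 5.000, attained e.g. along the cycle 0 → 0 with weight 5 and length 1. So λ(A) = 5/1 = 5.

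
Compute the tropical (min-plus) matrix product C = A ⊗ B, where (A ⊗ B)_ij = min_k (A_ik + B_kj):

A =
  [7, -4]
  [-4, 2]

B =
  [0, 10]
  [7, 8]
A ⊗ B =
  [3, 4]
  [-4, 6]

Apply the min-plus product entry-by-entry:
  C[0][0] = min over k of (A[0][0] + B[0][0] = 7 + 0 = 7, A[0][1] + B[1][0] = -4 + 7 = 3) = 3 (attained at k = 1)
  C[0][1] = min over k of (A[0][0] + B[0][1] = 7 + 10 = 17, A[0][1] + B[1][1] = -4 + 8 = 4) = 4 (attained at k = 1)
  C[1][0] = min over k of (A[1][0] + B[0][0] = -4 + 0 = -4, A[1][1] + B[1][0] = 2 + 7 = 9) = -4 (attained at k = 0)
  C[1][1] = min over k of (A[1][0] + B[0][1] = -4 + 10 = 6, A[1][1] + B[1][1] = 2 + 8 = 10) = 6 (attained at k = 0)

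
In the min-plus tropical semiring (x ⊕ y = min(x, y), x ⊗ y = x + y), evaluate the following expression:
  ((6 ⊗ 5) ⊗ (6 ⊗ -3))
((6 ⊗ 5) ⊗ (6 ⊗ -3)) = 14

Expand innermost to outermost. Recall ⊕ takes the minimum of its arguments and ⊗ takes their sum. Working out the expression ((6 ⊗ 5) ⊗ (6 ⊗ -3)) gives 14.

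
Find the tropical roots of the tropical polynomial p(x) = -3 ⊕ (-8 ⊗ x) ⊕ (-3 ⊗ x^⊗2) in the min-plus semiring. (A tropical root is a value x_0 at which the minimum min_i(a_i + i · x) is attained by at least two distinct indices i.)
Roots: {-5, 5}

Each tropical root is a break point of the lower envelope of the lines y = a_i + i · x (there are 3 lines, with slopes 0, 1, ..., 2). Only the lines that attain the minimum somewhere contribute to roots; other lines are dominated. Here the surviving (envelope) indices are i = 2, i = 1, i = 0.
Intersections between consecutive envelope lines give the roots: for adjacent envelope indices i < j the intersection is x = (a_i − a_j) / (j − i). Reading off the sorted break points: {-5, 5}.
Verification: at each break x_0, at least two indices attain the minimum of min_i(a_i + i · x_0).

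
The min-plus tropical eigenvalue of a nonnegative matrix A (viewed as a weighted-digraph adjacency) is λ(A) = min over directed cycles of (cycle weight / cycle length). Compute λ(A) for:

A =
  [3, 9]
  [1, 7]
λ(A) = 3

Enumerate directed cycles and compute their means (weight / length). Sample:
  cycle 0 → 0: weight = 3, length = 1, mean = 3/1 ≈ 3.000
  cycle 1 → 1: weight = 7, length = 1, mean = 7/1 ≈ 7.000
  cycle 0 → 1 → 0: weight = 10, length = 2, mean = 10/2 ≈ 5.000
  cycle 1 → 0 → 1: weight = 10, length = 2, mean = 10/2 ≈ 5.000
Minimum mean = 3.000, attained e.g. along the cycle 0 → 0 with weight 3 and length 1. So λ(A) = 3/1 = 3.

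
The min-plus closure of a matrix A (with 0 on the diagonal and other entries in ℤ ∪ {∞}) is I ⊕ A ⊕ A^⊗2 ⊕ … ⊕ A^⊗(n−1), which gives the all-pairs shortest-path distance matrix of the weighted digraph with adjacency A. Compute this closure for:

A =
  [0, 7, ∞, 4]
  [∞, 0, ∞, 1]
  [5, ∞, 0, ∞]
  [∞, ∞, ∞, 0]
Closure =
  [0, 7, ∞, 4]
  [∞, 0, ∞, 1]
  [5, 12, 0, 9]
  [∞, ∞, ∞, 0]

This is the Floyd-Warshall all-pairs shortest-path computation. For each intermediate vertex k = 0, 1, …, 3, update dist[i][j] ← min(dist[i][j], dist[i][k] + dist[k][j]). The final matrix gives, for each (i, j), the minimum total weight of any directed path from i to j (possibly empty when i = j).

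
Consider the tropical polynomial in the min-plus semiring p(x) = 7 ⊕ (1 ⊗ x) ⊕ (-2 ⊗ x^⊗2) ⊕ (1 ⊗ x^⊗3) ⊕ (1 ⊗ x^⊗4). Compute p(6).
p(6) = 7

A tropical monomial a ⊗ x^⊗i evaluates to a + i · x. Evaluating each term at x = 6:
  Term 0 contributes 7 + 0 · 6 = 7
  Term 1 contributes 1 + 1 · 6 = 7
  Term 2 contributes -2 + 2 · 6 = 10
  Term 3 contributes 1 + 3 · 6 = 19
  Term 4 contributes 1 + 4 · 6 = 25
p(6) = ⊕ of these = min[7, 7, 10, 19, 25] = 7.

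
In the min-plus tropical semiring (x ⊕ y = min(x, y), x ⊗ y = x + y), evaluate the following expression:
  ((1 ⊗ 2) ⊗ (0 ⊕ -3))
((1 ⊗ 2) ⊗ (0 ⊕ -3)) = 0

Expand innermost to outermost. Recall ⊕ takes the minimum of its arguments and ⊗ takes their sum. Working out the expression ((1 ⊗ 2) ⊗ (0 ⊕ -3)) gives 0.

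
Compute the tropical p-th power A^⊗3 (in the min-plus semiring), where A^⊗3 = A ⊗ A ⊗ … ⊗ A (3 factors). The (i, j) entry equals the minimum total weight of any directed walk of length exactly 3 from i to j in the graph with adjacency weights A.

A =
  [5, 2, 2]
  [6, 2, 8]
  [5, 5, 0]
A^⊗3 =
  [7, 6, 2]
  [10, 6, 8]
  [5, 5, 0]

Each entry (A^⊗3)_ij equals the minimum over all length-3 walks i = v_0 → v_1 → … → v_3 = j of Σ_t A[v_t][v_{t+1}]. For example, for (i, j) = (0, 2) we minimise over 9 possible intermediate vertex sequences; the minimum is 2, attained along the walk 0 → 2 → 2 → 2.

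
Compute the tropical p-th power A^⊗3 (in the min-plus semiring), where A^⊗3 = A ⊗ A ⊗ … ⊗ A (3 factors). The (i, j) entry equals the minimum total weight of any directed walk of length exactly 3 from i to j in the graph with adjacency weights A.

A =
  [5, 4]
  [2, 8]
A^⊗3 =
  [11, 10]
  [8, 11]

Each entry (A^⊗3)_ij equals the minimum over all length-3 walks i = v_0 → v_1 → … → v_3 = j of Σ_t A[v_t][v_{t+1}]. For example, for (i, j) = (0, 1) we minimise over 4 possible intermediate vertex sequences; the minimum is 10, attained along the walk 0 → 1 → 0 → 1.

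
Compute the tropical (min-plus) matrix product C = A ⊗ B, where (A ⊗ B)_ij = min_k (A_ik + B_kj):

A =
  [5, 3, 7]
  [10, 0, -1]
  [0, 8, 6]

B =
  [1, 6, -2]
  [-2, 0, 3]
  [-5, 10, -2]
A ⊗ B =
  [1, 3, 3]
  [-6, 0, -3]
  [1, 6, -2]

Apply the min-plus product entry-by-entry:
  C[0][0] = min over k of (A[0][0] + B[0][0] = 5 + 1 = 6, A[0][1] + B[1][0] = 3 + -2 = 1, A[0][2] + B[2][0] = 7 + -5 = 2) = 1 (attained at k = 1)
  C[0][1] = min over k of (A[0][0] + B[0][1] = 5 + 6 = 11, A[0][1] + B[1][1] = 3 + 0 = 3, A[0][2] + B[2][1] = 7 + 10 = 17) = 3 (attained at k = 1)
  C[0][2] = min over k of (A[0][0] + B[0][2] = 5 + -2 = 3, A[0][1] + B[1][2] = 3 + 3 = 6, A[0][2] + B[2][2] = 7 + -2 = 5) = 3 (attained at k = 0)
  C[1][0] = min over k of (A[1][0] + B[0][0] = 10 + 1 = 11, A[1][1] + B[1][0] = 0 + -2 = -2, A[1][2] + B[2][0] = -1 + -5 = -6) = -6 (attained at k = 2)
  C[1][1] = min over k of (A[1][0] + B[0][1] = 10 + 6 = 16, A[1][1] + B[1][1] = 0 + 0 = 0, A[1][2] + B[2][1] = -1 + 10 = 9) = 0 (attained at k = 1)
  C[1][2] = min over k of (A[1][0] + B[0][2] = 10 + -2 = 8, A[1][1] + B[1][2] = 0 + 3 = 3, A[1][2] + B[2][2] = -1 + -2 = -3) = -3 (attained at k = 2)
  C[2][0] = min over k of (A[2][0] + B[0][0] = 0 + 1 = 1, A[2][1] + B[1][0] = 8 + -2 = 6, A[2][2] + B[2][0] = 6 + -5 = 1) = 1 (attained at k = 0)
  C[2][1] = min over k of (A[2][0] + B[0][1] = 0 + 6 = 6, A[2][1] + B[1][1] = 8 + 0 = 8, A[2][2] + B[2][1] = 6 + 10 = 16) = 6 (attained at k = 0)
  C[2][2] = min over k of (A[2][0] + B[0][2] = 0 + -2 = -2, A[2][1] + B[1][2] = 8 + 3 = 11, A[2][2] + B[2][2] = 6 + -2 = 4) = -2 (attained at k = 0)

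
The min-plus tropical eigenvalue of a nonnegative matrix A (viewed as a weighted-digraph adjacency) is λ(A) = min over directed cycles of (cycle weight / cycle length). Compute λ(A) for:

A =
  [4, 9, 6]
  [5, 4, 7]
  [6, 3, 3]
λ(A) = 3

Enumerate directed cycles and compute their means (weight / length). Sample:
  cycle 0 → 0: weight = 4, length = 1, mean = 4/1 ≈ 4.000
  cycle 1 → 1: weight = 4, length = 1, mean = 4/1 ≈ 4.000
  cycle 2 → 2: weight = 3, length = 1, mean = 3/1 ≈ 3.000
  cycle 0 → 1 → 0: weight = 14, length = 2, mean = 14/2 ≈ 7.000
  cycle 0 → 2 → 0: weight = 12, length = 2, mean = 12/2 ≈ 6.000
  cycle 1 → 0 → 1: weight = 14, length = 2, mean = 14/2 ≈ 7.000
Minimum mean = 3.000, attained e.g. along the cycle 2 → 2 with weight 3 and length 1. So λ(A) = 3/1 = 3.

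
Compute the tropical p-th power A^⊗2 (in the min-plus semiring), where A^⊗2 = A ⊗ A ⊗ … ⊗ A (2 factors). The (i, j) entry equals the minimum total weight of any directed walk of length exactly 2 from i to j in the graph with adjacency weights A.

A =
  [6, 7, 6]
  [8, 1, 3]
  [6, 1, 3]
A^⊗2 =
  [12, 7, 9]
  [9, 2, 4]
  [9, 2, 4]

Each entry (A^⊗2)_ij equals the minimum over all length-2 walks i = v_0 → v_1 → … → v_2 = j of Σ_t A[v_t][v_{t+1}]. For example, for (i, j) = (0, 2) we minimise over 3 possible intermediate vertex sequences; the minimum is 9, attained along the walk 0 → 2 → 2.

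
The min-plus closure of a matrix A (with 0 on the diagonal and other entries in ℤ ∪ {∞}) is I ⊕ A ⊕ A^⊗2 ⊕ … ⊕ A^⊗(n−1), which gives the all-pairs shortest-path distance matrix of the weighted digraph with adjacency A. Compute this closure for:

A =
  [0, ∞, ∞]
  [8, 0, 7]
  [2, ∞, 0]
Closure =
  [0, ∞, ∞]
  [8, 0, 7]
  [2, ∞, 0]

This is the Floyd-Warshall all-pairs shortest-path computation. For each intermediate vertex k = 0, 1, …, 2, update dist[i][j] ← min(dist[i][j], dist[i][k] + dist[k][j]). The final matrix gives, for each (i, j), the minimum total weight of any directed path from i to j (possibly empty when i = j).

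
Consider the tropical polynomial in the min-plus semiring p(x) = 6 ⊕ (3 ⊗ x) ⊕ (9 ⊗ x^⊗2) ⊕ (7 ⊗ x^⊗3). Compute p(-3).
p(-3) = -2

A tropical monomial a ⊗ x^⊗i evaluates to a + i · x. Evaluating each term at x = -3:
  Term 0 contributes 6 + 0 · -3 = 6
  Term 1 contributes 3 + 1 · -3 = 0
  Term 2 contributes 9 + 2 · -3 = 3
  Term 3 contributes 7 + 3 · -3 = -2
p(-3) = ⊕ of these = min[6, 0, 3, -2] = -2.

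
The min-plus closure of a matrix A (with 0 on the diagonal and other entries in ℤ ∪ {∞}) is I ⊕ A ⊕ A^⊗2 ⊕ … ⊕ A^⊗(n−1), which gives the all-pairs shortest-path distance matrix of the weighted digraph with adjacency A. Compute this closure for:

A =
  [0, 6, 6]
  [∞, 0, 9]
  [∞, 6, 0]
Closure =
  [0, 6, 6]
  [∞, 0, 9]
  [∞, 6, 0]

This is the Floyd-Warshall all-pairs shortest-path computation. For each intermediate vertex k = 0, 1, …, 2, update dist[i][j] ← min(dist[i][j], dist[i][k] + dist[k][j]). The final matrix gives, for each (i, j), the minimum total weight of any directed path from i to j (possibly empty when i = j).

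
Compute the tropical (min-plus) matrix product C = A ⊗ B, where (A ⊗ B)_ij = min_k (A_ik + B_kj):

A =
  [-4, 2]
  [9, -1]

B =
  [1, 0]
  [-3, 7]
A ⊗ B =
  [-3, -4]
  [-4, 6]

Apply the min-plus product entry-by-entry:
  C[0][0] = min over k of (A[0][0] + B[0][0] = -4 + 1 = -3, A[0][1] + B[1][0] = 2 + -3 = -1) = -3 (attained at k = 0)
  C[0][1] = min over k of (A[0][0] + B[0][1] = -4 + 0 = -4, A[0][1] + B[1][1] = 2 + 7 = 9) = -4 (attained at k = 0)
  C[1][0] = min over k of (A[1][0] + B[0][0] = 9 + 1 = 10, A[1][1] + B[1][0] = -1 + -3 = -4) = -4 (attained at k = 1)
  C[1][1] = min over k of (A[1][0] + B[0][1] = 9 + 0 = 9, A[1][1] + B[1][1] = -1 + 7 = 6) = 6 (attained at k = 1)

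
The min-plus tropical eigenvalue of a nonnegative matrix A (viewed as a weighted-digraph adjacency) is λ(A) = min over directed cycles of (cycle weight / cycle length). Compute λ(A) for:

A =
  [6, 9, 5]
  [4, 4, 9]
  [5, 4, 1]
λ(A) = 1

Enumerate directed cycles and compute their means (weight / length). Sample:
  cycle 0 → 0: weight = 6, length = 1, mean = 6/1 ≈ 6.000
  cycle 1 → 1: weight = 4, length = 1, mean = 4/1 ≈ 4.000
  cycle 2 → 2: weight = 1, length = 1, mean = 1/1 ≈ 1.000
  cycle 0 → 1 → 0: weight = 13, length = 2, mean = 13/2 ≈ 6.500
  cycle 0 → 2 → 0: weight = 10, length = 2, mean = 10/2 ≈ 5.000
  cycle 1 → 0 → 1: weight = 13, length = 2, mean = 13/2 ≈ 6.500
Minimum mean = 1.000, attained e.g. along the cycle 2 → 2 with weight 1 and length 1. So λ(A) = 1/1 = 1.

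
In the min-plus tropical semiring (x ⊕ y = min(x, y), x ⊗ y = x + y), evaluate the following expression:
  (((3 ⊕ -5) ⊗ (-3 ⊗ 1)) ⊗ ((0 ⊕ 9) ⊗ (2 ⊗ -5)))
(((3 ⊕ -5) ⊗ (-3 ⊗ 1)) ⊗ ((0 ⊕ 9) ⊗ (2 ⊗ -5))) = -10

Expand innermost to outermost. Recall ⊕ takes the minimum of its arguments and ⊗ takes their sum. Working out the expression (((3 ⊕ -5) ⊗ (-3 ⊗ 1)) ⊗ ((0 ⊕ 9) ⊗ (2 ⊗ -5))) gives -10.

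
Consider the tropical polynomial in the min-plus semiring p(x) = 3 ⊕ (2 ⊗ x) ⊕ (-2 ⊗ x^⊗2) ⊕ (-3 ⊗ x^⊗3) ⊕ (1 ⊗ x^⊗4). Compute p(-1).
p(-1) = -6

A tropical monomial a ⊗ x^⊗i evaluates to a + i · x. Evaluating each term at x = -1:
  Term 0 contributes 3 + 0 · -1 = 3
  Term 1 contributes 2 + 1 · -1 = 1
  Term 2 contributes -2 + 2 · -1 = -4
  Term 3 contributes -3 + 3 · -1 = -6
  Term 4 contributes 1 + 4 · -1 = -3
p(-1) = ⊕ of these = min[3, 1, -4, -6, -3] = -6.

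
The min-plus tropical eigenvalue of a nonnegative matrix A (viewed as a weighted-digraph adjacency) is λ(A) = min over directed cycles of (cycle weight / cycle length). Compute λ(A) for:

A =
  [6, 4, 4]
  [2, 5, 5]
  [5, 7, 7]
λ(A) = 3

Enumerate directed cycles and compute their means (weight / length). Sample:
  cycle 0 → 0: weight = 6, length = 1, mean = 6/1 ≈ 6.000
  cycle 1 → 1: weight = 5, length = 1, mean = 5/1 ≈ 5.000
  cycle 2 → 2: weight = 7, length = 1, mean = 7/1 ≈ 7.000
  cycle 0 → 1 → 0: weight = 6, length = 2, mean = 6/2 ≈ 3.000
  cycle 0 → 2 → 0: weight = 9, length = 2, mean = 9/2 ≈ 4.500
  cycle 1 → 0 → 1: weight = 6, length = 2, mean = 6/2 ≈ 3.000
Minimum mean = 3.000, attained e.g. along the cycle 0 → 1 → 0 with weight 6 and length 2. So λ(A) = 6/2 = 3.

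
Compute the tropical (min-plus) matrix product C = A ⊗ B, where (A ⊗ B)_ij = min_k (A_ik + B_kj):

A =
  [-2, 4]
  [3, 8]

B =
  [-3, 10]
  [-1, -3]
A ⊗ B =
  [-5, 1]
  [0, 5]

Apply the min-plus product entry-by-entry:
  C[0][0] = min over k of (A[0][0] + B[0][0] = -2 + -3 = -5, A[0][1] + B[1][0] = 4 + -1 = 3) = -5 (attained at k = 0)
  C[0][1] = min over k of (A[0][0] + B[0][1] = -2 + 10 = 8, A[0][1] + B[1][1] = 4 + -3 = 1) = 1 (attained at k = 1)
  C[1][0] = min over k of (A[1][0] + B[0][0] = 3 + -3 = 0, A[1][1] + B[1][0] = 8 + -1 = 7) = 0 (attained at k = 0)
  C[1][1] = min over k of (A[1][0] + B[0][1] = 3 + 10 = 13, A[1][1] + B[1][1] = 8 + -3 = 5) = 5 (attained at k = 1)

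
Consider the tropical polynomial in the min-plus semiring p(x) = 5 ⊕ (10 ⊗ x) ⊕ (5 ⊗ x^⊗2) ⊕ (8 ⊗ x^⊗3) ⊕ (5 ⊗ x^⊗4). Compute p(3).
p(3) = 5

A tropical monomial a ⊗ x^⊗i evaluates to a + i · x. Evaluating each term at x = 3:
  Term 0 contributes 5 + 0 · 3 = 5
  Term 1 contributes 10 + 1 · 3 = 13
  Term 2 contributes 5 + 2 · 3 = 11
  Term 3 contributes 8 + 3 · 3 = 17
  Term 4 contributes 5 + 4 · 3 = 17
p(3) = ⊕ of these = min[5, 13, 11, 17, 17] = 5.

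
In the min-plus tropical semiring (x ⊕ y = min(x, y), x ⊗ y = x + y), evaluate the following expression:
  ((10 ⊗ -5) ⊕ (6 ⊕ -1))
((10 ⊗ -5) ⊕ (6 ⊕ -1)) = -1

Expand innermost to outermost. Recall ⊕ takes the minimum of its arguments and ⊗ takes their sum. Working out the expression ((10 ⊗ -5) ⊕ (6 ⊕ -1)) gives -1.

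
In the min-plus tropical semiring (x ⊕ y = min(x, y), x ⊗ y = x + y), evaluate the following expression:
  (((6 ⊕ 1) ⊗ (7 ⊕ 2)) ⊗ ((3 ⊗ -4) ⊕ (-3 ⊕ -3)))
(((6 ⊕ 1) ⊗ (7 ⊕ 2)) ⊗ ((3 ⊗ -4) ⊕ (-3 ⊕ -3))) = 0

Expand innermost to outermost. Recall ⊕ takes the minimum of its arguments and ⊗ takes their sum. Working out the expression (((6 ⊕ 1) ⊗ (7 ⊕ 2)) ⊗ ((3 ⊗ -4) ⊕ (-3 ⊕ -3))) gives 0.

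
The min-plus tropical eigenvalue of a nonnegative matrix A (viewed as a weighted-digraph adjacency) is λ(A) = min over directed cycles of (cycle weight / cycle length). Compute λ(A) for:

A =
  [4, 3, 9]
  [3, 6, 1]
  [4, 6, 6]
λ(A) = 8/3

Enumerate directed cycles and compute their means (weight / length). Sample:
  cycle 0 → 0: weight = 4, length = 1, mean = 4/1 ≈ 4.000
  cycle 1 → 1: weight = 6, length = 1, mean = 6/1 ≈ 6.000
  cycle 2 → 2: weight = 6, length = 1, mean = 6/1 ≈ 6.000
  cycle 0 → 1 → 0: weight = 6, length = 2, mean = 6/2 ≈ 3.000
  cycle 0 → 2 → 0: weight = 13, length = 2, mean = 13/2 ≈ 6.500
  cycle 1 → 0 → 1: weight = 6, length = 2, mean = 6/2 ≈ 3.000
Minimum mean = 2.667, attained e.g. along the cycle 0 → 1 → 2 → 0 with weight 8 and length 3. So λ(A) = 8/3 = 8/3.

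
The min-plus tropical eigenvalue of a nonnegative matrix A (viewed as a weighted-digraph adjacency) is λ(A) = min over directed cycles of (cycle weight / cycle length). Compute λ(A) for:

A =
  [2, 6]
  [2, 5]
λ(A) = 2

Enumerate directed cycles and compute their means (weight / length). Sample:
  cycle 0 → 0: weight = 2, length = 1, mean = 2/1 ≈ 2.000
  cycle 1 → 1: weight = 5, length = 1, mean = 5/1 ≈ 5.000
  cycle 0 → 1 → 0: weight = 8, length = 2, mean = 8/2 ≈ 4.000
  cycle 1 → 0 → 1: weight = 8, length = 2, mean = 8/2 ≈ 4.000
Minimum mean = 2.000, attained e.g. along the cycle 0 → 0 with weight 2 and length 1. So λ(A) = 2/1 = 2.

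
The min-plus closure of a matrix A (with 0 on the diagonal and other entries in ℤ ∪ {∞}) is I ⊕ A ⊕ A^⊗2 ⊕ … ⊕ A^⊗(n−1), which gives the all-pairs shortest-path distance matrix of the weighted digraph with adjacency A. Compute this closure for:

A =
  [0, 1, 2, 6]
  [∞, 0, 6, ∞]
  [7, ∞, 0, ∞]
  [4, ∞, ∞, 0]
Closure =
  [0, 1, 2, 6]
  [13, 0, 6, 19]
  [7, 8, 0, 13]
  [4, 5, 6, 0]

This is the Floyd-Warshall all-pairs shortest-path computation. For each intermediate vertex k = 0, 1, …, 3, update dist[i][j] ← min(dist[i][j], dist[i][k] + dist[k][j]). The final matrix gives, for each (i, j), the minimum total weight of any directed path from i to j (possibly empty when i = j).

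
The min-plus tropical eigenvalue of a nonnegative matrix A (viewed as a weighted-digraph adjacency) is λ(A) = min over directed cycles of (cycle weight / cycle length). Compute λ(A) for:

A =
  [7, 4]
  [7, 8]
λ(A) = 11/2

Enumerate directed cycles and compute their means (weight / length). Sample:
  cycle 0 → 0: weight = 7, length = 1, mean = 7/1 ≈ 7.000
  cycle 1 → 1: weight = 8, length = 1, mean = 8/1 ≈ 8.000
  cycle 0 → 1 → 0: weight = 11, length = 2, mean = 11/2 ≈ 5.500
  cycle 1 → 0 → 1: weight = 11, length = 2, mean = 11/2 ≈ 5.500
Minimum mean = 5.500, attained e.g. along the cycle 0 → 1 → 0 with weight 11 and length 2. So λ(A) = 11/2 = 11/2.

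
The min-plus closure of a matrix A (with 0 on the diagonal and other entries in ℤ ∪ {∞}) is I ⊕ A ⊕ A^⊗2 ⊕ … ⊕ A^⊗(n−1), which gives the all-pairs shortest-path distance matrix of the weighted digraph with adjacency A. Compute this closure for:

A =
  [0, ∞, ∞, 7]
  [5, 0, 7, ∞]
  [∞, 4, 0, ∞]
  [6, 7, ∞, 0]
Closure =
  [0, 14, 21, 7]
  [5, 0, 7, 12]
  [9, 4, 0, 16]
  [6, 7, 14, 0]

This is the Floyd-Warshall all-pairs shortest-path computation. For each intermediate vertex k = 0, 1, …, 3, update dist[i][j] ← min(dist[i][j], dist[i][k] + dist[k][j]). The final matrix gives, for each (i, j), the minimum total weight of any directed path from i to j (possibly empty when i = j).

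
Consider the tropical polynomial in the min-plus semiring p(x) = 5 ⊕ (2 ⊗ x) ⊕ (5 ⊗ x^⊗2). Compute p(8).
p(8) = 5

A tropical monomial a ⊗ x^⊗i evaluates to a + i · x. Evaluating each term at x = 8:
  Term 0 contributes 5 + 0 · 8 = 5
  Term 1 contributes 2 + 1 · 8 = 10
  Term 2 contributes 5 + 2 · 8 = 21
p(8) = ⊕ of these = min[5, 10, 21] = 5.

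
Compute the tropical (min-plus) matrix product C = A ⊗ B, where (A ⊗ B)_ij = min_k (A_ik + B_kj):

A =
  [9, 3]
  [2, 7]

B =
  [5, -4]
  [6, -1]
A ⊗ B =
  [9, 2]
  [7, -2]

Apply the min-plus product entry-by-entry:
  C[0][0] = min over k of (A[0][0] + B[0][0] = 9 + 5 = 14, A[0][1] + B[1][0] = 3 + 6 = 9) = 9 (attained at k = 1)
  C[0][1] = min over k of (A[0][0] + B[0][1] = 9 + -4 = 5, A[0][1] + B[1][1] = 3 + -1 = 2) = 2 (attained at k = 1)
  C[1][0] = min over k of (A[1][0] + B[0][0] = 2 + 5 = 7, A[1][1] + B[1][0] = 7 + 6 = 13) = 7 (attained at k = 0)
  C[1][1] = min over k of (A[1][0] + B[0][1] = 2 + -4 = -2, A[1][1] + B[1][1] = 7 + -1 = 6) = -2 (attained at k = 0)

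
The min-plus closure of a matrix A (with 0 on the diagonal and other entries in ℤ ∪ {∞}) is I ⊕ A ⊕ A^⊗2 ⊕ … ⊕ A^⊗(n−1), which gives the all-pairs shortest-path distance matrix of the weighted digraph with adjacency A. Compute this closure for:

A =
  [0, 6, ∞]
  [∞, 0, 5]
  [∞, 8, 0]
Closure =
  [0, 6, 11]
  [∞, 0, 5]
  [∞, 8, 0]

This is the Floyd-Warshall all-pairs shortest-path computation. For each intermediate vertex k = 0, 1, …, 2, update dist[i][j] ← min(dist[i][j], dist[i][k] + dist[k][j]). The final matrix gives, for each (i, j), the minimum total weight of any directed path from i to j (possibly empty when i = j).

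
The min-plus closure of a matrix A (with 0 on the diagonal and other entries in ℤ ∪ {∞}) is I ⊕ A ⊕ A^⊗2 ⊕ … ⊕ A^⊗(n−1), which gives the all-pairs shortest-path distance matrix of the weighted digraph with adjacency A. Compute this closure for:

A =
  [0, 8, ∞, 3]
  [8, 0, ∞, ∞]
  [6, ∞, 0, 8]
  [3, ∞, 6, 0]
Closure =
  [0, 8, 9, 3]
  [8, 0, 17, 11]
  [6, 14, 0, 8]
  [3, 11, 6, 0]

This is the Floyd-Warshall all-pairs shortest-path computation. For each intermediate vertex k = 0, 1, …, 3, update dist[i][j] ← min(dist[i][j], dist[i][k] + dist[k][j]). The final matrix gives, for each (i, j), the minimum total weight of any directed path from i to j (possibly empty when i = j).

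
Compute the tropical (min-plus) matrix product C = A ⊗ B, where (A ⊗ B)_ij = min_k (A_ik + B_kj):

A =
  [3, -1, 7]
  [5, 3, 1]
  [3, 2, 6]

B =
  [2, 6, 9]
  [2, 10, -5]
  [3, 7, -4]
A ⊗ B =
  [1, 9, -6]
  [4, 8, -3]
  [4, 9, -3]

Apply the min-plus product entry-by-entry:
  C[0][0] = min over k of (A[0][0] + B[0][0] = 3 + 2 = 5, A[0][1] + B[1][0] = -1 + 2 = 1, A[0][2] + B[2][0] = 7 + 3 = 10) = 1 (attained at k = 1)
  C[0][1] = min over k of (A[0][0] + B[0][1] = 3 + 6 = 9, A[0][1] + B[1][1] = -1 + 10 = 9, A[0][2] + B[2][1] = 7 + 7 = 14) = 9 (attained at k = 0)
  C[0][2] = min over k of (A[0][0] + B[0][2] = 3 + 9 = 12, A[0][1] + B[1][2] = -1 + -5 = -6, A[0][2] + B[2][2] = 7 + -4 = 3) = -6 (attained at k = 1)
  C[1][0] = min over k of (A[1][0] + B[0][0] = 5 + 2 = 7, A[1][1] + B[1][0] = 3 + 2 = 5, A[1][2] + B[2][0] = 1 + 3 = 4) = 4 (attained at k = 2)
  C[1][1] = min over k of (A[1][0] + B[0][1] = 5 + 6 = 11, A[1][1] + B[1][1] = 3 + 10 = 13, A[1][2] + B[2][1] = 1 + 7 = 8) = 8 (attained at k = 2)
  C[1][2] = min over k of (A[1][0] + B[0][2] = 5 + 9 = 14, A[1][1] + B[1][2] = 3 + -5 = -2, A[1][2] + B[2][2] = 1 + -4 = -3) = -3 (attained at k = 2)
  C[2][0] = min over k of (A[2][0] + B[0][0] = 3 + 2 = 5, A[2][1] + B[1][0] = 2 + 2 = 4, A[2][2] + B[2][0] = 6 + 3 = 9) = 4 (attained at k = 1)
  C[2][1] = min over k of (A[2][0] + B[0][1] = 3 + 6 = 9, A[2][1] + B[1][1] = 2 + 10 = 12, A[2][2] + B[2][1] = 6 + 7 = 13) = 9 (attained at k = 0)
  C[2][2] = min over k of (A[2][0] + B[0][2] = 3 + 9 = 12, A[2][1] + B[1][2] = 2 + -5 = -3, A[2][2] + B[2][2] = 6 + -4 = 2) = -3 (attained at k = 1)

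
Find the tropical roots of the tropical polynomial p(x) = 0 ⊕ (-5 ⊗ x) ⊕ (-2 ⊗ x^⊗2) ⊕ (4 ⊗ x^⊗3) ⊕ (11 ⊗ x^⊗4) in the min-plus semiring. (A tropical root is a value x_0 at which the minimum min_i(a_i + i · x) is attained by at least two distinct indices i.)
Roots: {-7, -6, -3, 5}

Each tropical root is a break point of the lower envelope of the lines y = a_i + i · x (there are 5 lines, with slopes 0, 1, ..., 4). Only the lines that attain the minimum somewhere contribute to roots; other lines are dominated. Here the surviving (envelope) indices are i = 4, i = 3, i = 2, i = 1, i = 0.
Intersections between consecutive envelope lines give the roots: for adjacent envelope indices i < j the intersection is x = (a_i − a_j) / (j − i). Reading off the sorted break points: {-7, -6, -3, 5}.
Verification: at each break x_0, at least two indices attain the minimum of min_i(a_i + i · x_0).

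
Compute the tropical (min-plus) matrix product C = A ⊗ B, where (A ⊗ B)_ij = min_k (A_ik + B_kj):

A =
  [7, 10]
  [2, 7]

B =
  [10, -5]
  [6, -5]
A ⊗ B =
  [16, 2]
  [12, -3]

Apply the min-plus product entry-by-entry:
  C[0][0] = min over k of (A[0][0] + B[0][0] = 7 + 10 = 17, A[0][1] + B[1][0] = 10 + 6 = 16) = 16 (attained at k = 1)
  C[0][1] = min over k of (A[0][0] + B[0][1] = 7 + -5 = 2, A[0][1] + B[1][1] = 10 + -5 = 5) = 2 (attained at k = 0)
  C[1][0] = min over k of (A[1][0] + B[0][0] = 2 + 10 = 12, A[1][1] + B[1][0] = 7 + 6 = 13) = 12 (attained at k = 0)
  C[1][1] = min over k of (A[1][0] + B[0][1] = 2 + -5 = -3, A[1][1] + B[1][1] = 7 + -5 = 2) = -3 (attained at k = 0)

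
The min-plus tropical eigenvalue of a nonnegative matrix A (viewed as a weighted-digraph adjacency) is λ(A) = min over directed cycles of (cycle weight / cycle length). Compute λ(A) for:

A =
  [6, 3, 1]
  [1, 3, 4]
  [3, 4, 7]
λ(A) = 2

Enumerate directed cycles and compute their means (weight / length). Sample:
  cycle 0 → 0: weight = 6, length = 1, mean = 6/1 ≈ 6.000
  cycle 1 → 1: weight = 3, length = 1, mean = 3/1 ≈ 3.000
  cycle 2 → 2: weight = 7, length = 1, mean = 7/1 ≈ 7.000
  cycle 0 → 1 → 0: weight = 4, length = 2, mean = 4/2 ≈ 2.000
  cycle 0 → 2 → 0: weight = 4, length = 2, mean = 4/2 ≈ 2.000
  cycle 1 → 0 → 1: weight = 4, length = 2, mean = 4/2 ≈ 2.000
Minimum mean = 2.000, attained e.g. along the cycle 0 → 1 → 0 with weight 4 and length 2. So λ(A) = 4/2 = 2.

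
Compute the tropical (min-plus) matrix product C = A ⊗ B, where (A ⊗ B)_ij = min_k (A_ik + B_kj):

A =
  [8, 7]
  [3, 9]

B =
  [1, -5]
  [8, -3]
A ⊗ B =
  [9, 3]
  [4, -2]

Apply the min-plus product entry-by-entry:
  C[0][0] = min over k of (A[0][0] + B[0][0] = 8 + 1 = 9, A[0][1] + B[1][0] = 7 + 8 = 15) = 9 (attained at k = 0)
  C[0][1] = min over k of (A[0][0] + B[0][1] = 8 + -5 = 3, A[0][1] + B[1][1] = 7 + -3 = 4) = 3 (attained at k = 0)
  C[1][0] = min over k of (A[1][0] + B[0][0] = 3 + 1 = 4, A[1][1] + B[1][0] = 9 + 8 = 17) = 4 (attained at k = 0)
  C[1][1] = min over k of (A[1][0] + B[0][1] = 3 + -5 = -2, A[1][1] + B[1][1] = 9 + -3 = 6) = -2 (attained at k = 0)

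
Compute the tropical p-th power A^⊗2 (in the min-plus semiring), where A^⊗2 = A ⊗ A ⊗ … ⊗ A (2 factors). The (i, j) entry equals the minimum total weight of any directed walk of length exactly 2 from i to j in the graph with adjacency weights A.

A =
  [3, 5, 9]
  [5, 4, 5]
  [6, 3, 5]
A^⊗2 =
  [6, 8, 10]
  [8, 8, 9]
  [8, 7, 8]

Each entry (A^⊗2)_ij equals the minimum over all length-2 walks i = v_0 → v_1 → … → v_2 = j of Σ_t A[v_t][v_{t+1}]. For example, for (i, j) = (0, 2) we minimise over 3 possible intermediate vertex sequences; the minimum is 10, attained along the walk 0 → 1 → 2.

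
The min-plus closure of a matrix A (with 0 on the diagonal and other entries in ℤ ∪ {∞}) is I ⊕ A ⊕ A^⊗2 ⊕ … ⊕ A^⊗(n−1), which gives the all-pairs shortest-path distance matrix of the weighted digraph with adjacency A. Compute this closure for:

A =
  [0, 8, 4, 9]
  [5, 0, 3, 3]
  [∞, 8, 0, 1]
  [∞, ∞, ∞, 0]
Closure =
  [0, 8, 4, 5]
  [5, 0, 3, 3]
  [13, 8, 0, 1]
  [∞, ∞, ∞, 0]

This is the Floyd-Warshall all-pairs shortest-path computation. For each intermediate vertex k = 0, 1, …, 3, update dist[i][j] ← min(dist[i][j], dist[i][k] + dist[k][j]). The final matrix gives, for each (i, j), the minimum total weight of any directed path from i to j (possibly empty when i = j).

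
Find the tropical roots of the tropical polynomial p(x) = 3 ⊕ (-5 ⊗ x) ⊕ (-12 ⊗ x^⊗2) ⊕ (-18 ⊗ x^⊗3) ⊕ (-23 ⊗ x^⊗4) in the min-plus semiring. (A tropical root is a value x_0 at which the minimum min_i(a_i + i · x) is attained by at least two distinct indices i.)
Roots: {5, 6, 7, 8}

Each tropical root is a break point of the lower envelope of the lines y = a_i + i · x (there are 5 lines, with slopes 0, 1, ..., 4). Only the lines that attain the minimum somewhere contribute to roots; other lines are dominated. Here the surviving (envelope) indices are i = 4, i = 3, i = 2, i = 1, i = 0.
Intersections between consecutive envelope lines give the roots: for adjacent envelope indices i < j the intersection is x = (a_i − a_j) / (j − i). Reading off the sorted break points: {5, 6, 7, 8}.
Verification: at each break x_0, at least two indices attain the minimum of min_i(a_i + i · x_0).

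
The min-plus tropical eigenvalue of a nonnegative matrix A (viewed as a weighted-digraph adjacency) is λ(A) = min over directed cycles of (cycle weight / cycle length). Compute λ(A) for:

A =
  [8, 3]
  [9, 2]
λ(A) = 2

Enumerate directed cycles and compute their means (weight / length). Sample:
  cycle 0 → 0: weight = 8, length = 1, mean = 8/1 ≈ 8.000
  cycle 1 → 1: weight = 2, length = 1, mean = 2/1 ≈ 2.000
  cycle 0 → 1 → 0: weight = 12, length = 2, mean = 12/2 ≈ 6.000
  cycle 1 → 0 → 1: weight = 12, length = 2, mean = 12/2 ≈ 6.000
Minimum mean = 2.000, attained e.g. along the cycle 1 → 1 with weight 2 and length 1. So λ(A) = 2/1 = 2.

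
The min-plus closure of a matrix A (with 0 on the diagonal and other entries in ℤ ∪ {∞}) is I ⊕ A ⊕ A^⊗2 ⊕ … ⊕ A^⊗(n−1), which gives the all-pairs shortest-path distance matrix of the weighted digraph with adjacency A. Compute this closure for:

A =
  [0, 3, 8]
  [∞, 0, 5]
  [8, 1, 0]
Closure =
  [0, 3, 8]
  [13, 0, 5]
  [8, 1, 0]

This is the Floyd-Warshall all-pairs shortest-path computation. For each intermediate vertex k = 0, 1, …, 2, update dist[i][j] ← min(dist[i][j], dist[i][k] + dist[k][j]). The final matrix gives, for each (i, j), the minimum total weight of any directed path from i to j (possibly empty when i = j).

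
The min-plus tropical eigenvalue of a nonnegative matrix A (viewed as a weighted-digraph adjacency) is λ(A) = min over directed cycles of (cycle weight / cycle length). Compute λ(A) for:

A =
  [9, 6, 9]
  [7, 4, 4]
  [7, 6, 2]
λ(A) = 2

Enumerate directed cycles and compute their means (weight / length). Sample:
  cycle 0 → 0: weight = 9, length = 1, mean = 9/1 ≈ 9.000
  cycle 1 → 1: weight = 4, length = 1, mean = 4/1 ≈ 4.000
  cycle 2 → 2: weight = 2, length = 1, mean = 2/1 ≈ 2.000
  cycle 0 → 1 → 0: weight = 13, length = 2, mean = 13/2 ≈ 6.500
  cycle 0 → 2 → 0: weight = 16, length = 2, mean = 16/2 ≈ 8.000
  cycle 1 → 0 → 1: weight = 13, length = 2, mean = 13/2 ≈ 6.500
Minimum mean = 2.000, attained e.g. along the cycle 2 → 2 with weight 2 and length 1. So λ(A) = 2/1 = 2.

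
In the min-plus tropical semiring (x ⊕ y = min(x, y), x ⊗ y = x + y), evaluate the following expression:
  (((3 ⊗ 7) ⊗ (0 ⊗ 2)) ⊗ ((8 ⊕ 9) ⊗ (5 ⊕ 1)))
(((3 ⊗ 7) ⊗ (0 ⊗ 2)) ⊗ ((8 ⊕ 9) ⊗ (5 ⊕ 1))) = 21

Expand innermost to outermost. Recall ⊕ takes the minimum of its arguments and ⊗ takes their sum. Working out the expression (((3 ⊗ 7) ⊗ (0 ⊗ 2)) ⊗ ((8 ⊕ 9) ⊗ (5 ⊕ 1))) gives 21.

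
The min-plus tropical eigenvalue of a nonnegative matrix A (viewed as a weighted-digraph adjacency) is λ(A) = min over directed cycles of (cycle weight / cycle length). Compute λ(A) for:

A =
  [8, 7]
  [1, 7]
λ(A) = 4

Enumerate directed cycles and compute their means (weight / length). Sample:
  cycle 0 → 0: weight = 8, length = 1, mean = 8/1 ≈ 8.000
  cycle 1 → 1: weight = 7, length = 1, mean = 7/1 ≈ 7.000
  cycle 0 → 1 → 0: weight = 8, length = 2, mean = 8/2 ≈ 4.000
  cycle 1 → 0 → 1: weight = 8, length = 2, mean = 8/2 ≈ 4.000
Minimum mean = 4.000, attained e.g. along the cycle 0 → 1 → 0 with weight 8 and length 2. So λ(A) = 8/2 = 4.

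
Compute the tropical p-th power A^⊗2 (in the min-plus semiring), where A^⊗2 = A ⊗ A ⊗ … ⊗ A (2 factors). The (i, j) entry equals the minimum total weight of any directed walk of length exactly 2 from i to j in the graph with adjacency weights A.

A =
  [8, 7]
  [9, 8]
A^⊗2 =
  [16, 15]
  [17, 16]

Each entry (A^⊗2)_ij equals the minimum over all length-2 walks i = v_0 → v_1 → … → v_2 = j of Σ_t A[v_t][v_{t+1}]. For example, for (i, j) = (0, 1) we minimise over 2 possible intermediate vertex sequences; the minimum is 15, attained along the walk 0 → 0 → 1.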